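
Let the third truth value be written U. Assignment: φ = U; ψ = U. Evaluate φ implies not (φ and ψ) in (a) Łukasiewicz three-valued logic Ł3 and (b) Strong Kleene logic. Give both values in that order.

1; U

In Łukasiewicz three-valued logic Ł3: φ and ψ = U and U = U
not (φ and ψ) = not U = U
φ implies not (φ and ψ) = U implies U = 1
In Strong Kleene logic: φ and ψ = U and U = U
not (φ and ψ) = not U = U
φ implies not (φ and ψ) = U implies U = U  [not U or U]
They differ because Łukasiewicz three-valued logic Ł3 and Strong Kleene logic treat U differently under implication.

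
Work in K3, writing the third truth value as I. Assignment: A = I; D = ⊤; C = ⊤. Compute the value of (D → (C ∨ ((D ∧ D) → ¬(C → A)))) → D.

⊤

D ∧ D = ⊤ ∧ ⊤ = ⊤
C → A = ⊤ → I = I  [¬⊤ ∨ I]
¬(C → A) = ¬I = I
(D ∧ D) → ¬(C → A) = ⊤ → I = I
C ∨ ((D ∧ D) → ¬(C → A)) = ⊤ ∨ I = ⊤
D → (C ∨ ((D ∧ D) → ¬(C → A))) = ⊤ → ⊤ = ⊤
(D → (C ∨ ((D ∧ D) → ¬(C → A)))) → D = ⊤ → ⊤ = ⊤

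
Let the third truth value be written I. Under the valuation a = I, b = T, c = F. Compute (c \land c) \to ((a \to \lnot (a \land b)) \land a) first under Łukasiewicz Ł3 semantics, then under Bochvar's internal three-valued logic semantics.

In Łukasiewicz Ł3: c \land c = F \land F = F
a \land b = I \land T = I
\lnot (a \land b) = \lnot I = I
a \to \lnot (a \land b) = I \to I = T
(a \to \lnot (a \land b)) \land a = T \land I = I
(c \land c) \to ((a \to \lnot (a \land b)) \land a) = F \to I = T
In Bochvar's internal three-valued logic: c \land c = F \land F = F
a \land b = I \land T = I
\lnot (a \land b) = \lnot I = I
a \to \lnot (a \land b) = I \to I = I  [any arg is the third value ⇒ result is the third value]
(a \to \lnot (a \land b)) \land a = I \land I = I
(c \land c) \to ((a \to \lnot (a \land b)) \land a) = F \to I = I
They differ because Łukasiewicz Ł3 and Bochvar's internal three-valued logic treat I differently under the binary connectives.

T; I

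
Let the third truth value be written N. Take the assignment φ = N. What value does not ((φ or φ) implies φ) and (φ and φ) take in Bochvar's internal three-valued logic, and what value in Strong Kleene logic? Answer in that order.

N; N

In Bochvar's internal three-valued logic: φ or φ = N or N = N
(φ or φ) implies φ = N implies N = N  [any arg is the third value ⇒ result is the third value]
not ((φ or φ) implies φ) = not N = N
φ and φ = N and N = N
not ((φ or φ) implies φ) and (φ and φ) = N and N = N
In Strong Kleene logic: φ or φ = N or N = N
(φ or φ) implies φ = N implies N = N  [not N or N]
not ((φ or φ) implies φ) = not N = N
φ and φ = N and N = N
not ((φ or φ) implies φ) and (φ and φ) = N and N = N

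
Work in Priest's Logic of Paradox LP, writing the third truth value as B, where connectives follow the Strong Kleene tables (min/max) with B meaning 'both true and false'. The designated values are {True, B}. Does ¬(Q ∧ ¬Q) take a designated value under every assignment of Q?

Yes

Every assignment of Q over {True, B, False} gives a value in {True, B}.
In particular, with Q=B: ¬(Q ∧ ¬Q) = B.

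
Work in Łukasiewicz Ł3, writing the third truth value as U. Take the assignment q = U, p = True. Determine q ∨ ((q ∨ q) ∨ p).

True

q ∨ q = U ∨ U = U
(q ∨ q) ∨ p = U ∨ True = True
q ∨ ((q ∨ q) ∨ p) = U ∨ True = True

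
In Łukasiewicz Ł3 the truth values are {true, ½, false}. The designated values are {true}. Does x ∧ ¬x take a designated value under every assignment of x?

No

Countermodel: x=true gives false, which is not designated.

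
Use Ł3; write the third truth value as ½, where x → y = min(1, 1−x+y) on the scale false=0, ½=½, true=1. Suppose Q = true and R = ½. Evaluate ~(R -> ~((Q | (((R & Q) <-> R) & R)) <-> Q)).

½

R & Q = ½ & true = ½
(R & Q) <-> R = ½ <-> ½ = true  [1 − |½−½|]
((R & Q) <-> R) & R = true & ½ = ½
Q | (((R & Q) <-> R) & R) = true | ½ = true
(Q | (((R & Q) <-> R) & R)) <-> Q = true <-> true = true
~((Q | (((R & Q) <-> R) & R)) <-> Q) = ~true = false
R -> ~((Q | (((R & Q) <-> R) & R)) <-> Q) = ½ -> false = ½
~(R -> ~((Q | (((R & Q) <-> R) & R)) <-> Q)) = ~½ = ½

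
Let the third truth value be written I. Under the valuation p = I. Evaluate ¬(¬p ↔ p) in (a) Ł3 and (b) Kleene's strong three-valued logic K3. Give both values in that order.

In Ł3: ¬p = ¬I = I
¬p ↔ p = I ↔ I = 1  [1 − |½−½|]
¬(¬p ↔ p) = ¬1 = 0
In Kleene's strong three-valued logic K3: ¬p = ¬I = I
¬p ↔ p = I ↔ I = I
¬(¬p ↔ p) = ¬I = I
They differ because Ł3 and Kleene's strong three-valued logic K3 treat I differently under implication.

0; I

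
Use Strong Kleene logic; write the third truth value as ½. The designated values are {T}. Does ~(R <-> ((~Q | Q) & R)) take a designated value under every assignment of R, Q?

No

Countermodel: R=T, Q=T gives F, which is not designated.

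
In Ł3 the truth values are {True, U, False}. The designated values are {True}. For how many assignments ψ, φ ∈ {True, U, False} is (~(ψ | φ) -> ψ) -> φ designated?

Of the 9 assignments, 5 give a value in {True}.

5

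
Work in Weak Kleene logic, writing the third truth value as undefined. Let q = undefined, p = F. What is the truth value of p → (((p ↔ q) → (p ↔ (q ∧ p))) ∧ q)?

undefined

p ↔ q = F ↔ undefined = undefined
q ∧ p = undefined ∧ F = undefined
p ↔ (q ∧ p) = F ↔ undefined = undefined
(p ↔ q) → (p ↔ (q ∧ p)) = undefined → undefined = undefined  [any arg is the third value ⇒ result is the third value]
((p ↔ q) → (p ↔ (q ∧ p))) ∧ q = undefined ∧ undefined = undefined
p → (((p ↔ q) → (p ↔ (q ∧ p))) ∧ q) = F → undefined = undefined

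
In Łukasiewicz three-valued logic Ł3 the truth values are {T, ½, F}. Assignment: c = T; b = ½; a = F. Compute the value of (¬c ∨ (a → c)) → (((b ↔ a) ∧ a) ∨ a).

F

¬c = ¬T = F
a → c = F → T = T
¬c ∨ (a → c) = F ∨ T = T
b ↔ a = ½ ↔ F = ½  [1 − |½−0|]
(b ↔ a) ∧ a = ½ ∧ F = F
((b ↔ a) ∧ a) ∨ a = F ∨ F = F
(¬c ∨ (a → c)) → (((b ↔ a) ∧ a) ∨ a) = T → F = F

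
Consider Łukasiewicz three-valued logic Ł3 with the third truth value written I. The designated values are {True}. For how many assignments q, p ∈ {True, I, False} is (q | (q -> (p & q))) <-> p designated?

3

Designated under: (q=True, p=True); (q=I, p=True); (q=False, p=True).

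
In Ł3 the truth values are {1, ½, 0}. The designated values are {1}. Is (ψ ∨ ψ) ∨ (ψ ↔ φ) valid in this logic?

No

Countermodel: ψ=½, φ=1 gives ½, which is not designated.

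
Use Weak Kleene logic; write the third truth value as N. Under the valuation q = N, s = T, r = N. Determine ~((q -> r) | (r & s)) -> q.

q -> r = N -> N = N  [any arg is the third value ⇒ result is the third value]
r & s = N & T = N
(q -> r) | (r & s) = N | N = N
~((q -> r) | (r & s)) = ~N = N
~((q -> r) | (r & s)) -> q = N -> N = N

N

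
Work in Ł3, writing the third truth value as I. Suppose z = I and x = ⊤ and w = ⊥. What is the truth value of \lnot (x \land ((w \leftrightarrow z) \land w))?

⊤

w \leftrightarrow z = ⊥ \leftrightarrow I = I  [1 − |0−½|]
(w \leftrightarrow z) \land w = I \land ⊥ = ⊥
x \land ((w \leftrightarrow z) \land w) = ⊤ \land ⊥ = ⊥
\lnot (x \land ((w \leftrightarrow z) \land w)) = \lnot ⊥ = ⊤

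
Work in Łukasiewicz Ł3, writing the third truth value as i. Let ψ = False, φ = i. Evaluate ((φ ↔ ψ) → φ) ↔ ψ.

False

φ ↔ ψ = i ↔ False = i  [1 − |½−0|]
(φ ↔ ψ) → φ = i → i = True
((φ ↔ ψ) → φ) ↔ ψ = True ↔ False = False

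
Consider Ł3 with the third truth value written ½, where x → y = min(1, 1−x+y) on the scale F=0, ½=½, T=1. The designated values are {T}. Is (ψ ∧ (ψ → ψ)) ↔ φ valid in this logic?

Countermodel: ψ=T, φ=½ gives ½, which is not designated.

No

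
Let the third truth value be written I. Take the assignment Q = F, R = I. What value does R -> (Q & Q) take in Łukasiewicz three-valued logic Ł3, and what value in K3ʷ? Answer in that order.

In Łukasiewicz three-valued logic Ł3: Q & Q = F & F = F
R -> (Q & Q) = I -> F = I
In K3ʷ: Q & Q = F & F = F
R -> (Q & Q) = I -> F = I  [any arg is the third value ⇒ result is the third value]

I; I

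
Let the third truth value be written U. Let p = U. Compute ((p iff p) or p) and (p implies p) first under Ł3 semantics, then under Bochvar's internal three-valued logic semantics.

True; U

In Ł3: p iff p = U iff U = True  [1 − |½−½|]
(p iff p) or p = True or U = True
p implies p = U implies U = True
((p iff p) or p) and (p implies p) = True and True = True
In Bochvar's internal three-valued logic: p iff p = U iff U = U
(p iff p) or p = U or U = U
p implies p = U implies U = U
((p iff p) or p) and (p implies p) = U and U = U
They differ because Ł3 and Bochvar's internal three-valued logic treat U differently under the binary connectives.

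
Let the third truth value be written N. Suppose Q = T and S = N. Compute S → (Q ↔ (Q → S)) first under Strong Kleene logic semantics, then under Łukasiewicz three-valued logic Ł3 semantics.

N; T

In Strong Kleene logic: Q → S = T → N = N  [¬T ∨ N]
Q ↔ (Q → S) = T ↔ N = N
S → (Q ↔ (Q → S)) = N → N = N
In Łukasiewicz three-valued logic Ł3: Q → S = T → N = N
Q ↔ (Q → S) = T ↔ N = N
S → (Q ↔ (Q → S)) = N → N = T
They differ because Strong Kleene logic and Łukasiewicz three-valued logic Ł3 treat N differently under implication.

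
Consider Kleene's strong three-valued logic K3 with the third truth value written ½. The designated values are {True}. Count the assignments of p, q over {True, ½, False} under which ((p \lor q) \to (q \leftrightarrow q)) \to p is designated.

3

Designated under: (p=True, q=True); (p=True, q=½); (p=True, q=False).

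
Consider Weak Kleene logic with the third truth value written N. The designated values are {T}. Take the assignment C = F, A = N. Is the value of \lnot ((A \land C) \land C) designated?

No

A \land C = N \land F = N
(A \land C) \land C = N \land F = N
\lnot ((A \land C) \land C) = \lnot N = N
N ∉ {T}.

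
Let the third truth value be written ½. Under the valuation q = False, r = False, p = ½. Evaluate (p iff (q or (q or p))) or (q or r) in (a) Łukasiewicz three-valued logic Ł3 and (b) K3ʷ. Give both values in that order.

In Łukasiewicz three-valued logic Ł3: q or p = False or ½ = ½
q or (q or p) = False or ½ = ½
p iff (q or (q or p)) = ½ iff ½ = True
q or r = False or False = False
(p iff (q or (q or p))) or (q or r) = True or False = True
In K3ʷ: q or p = False or ½ = ½
q or (q or p) = False or ½ = ½
p iff (q or (q or p)) = ½ iff ½ = ½
q or r = False or False = False
(p iff (q or (q or p))) or (q or r) = ½ or False = ½
They differ because Łukasiewicz three-valued logic Ł3 and K3ʷ treat ½ differently under the binary connectives.

True; ½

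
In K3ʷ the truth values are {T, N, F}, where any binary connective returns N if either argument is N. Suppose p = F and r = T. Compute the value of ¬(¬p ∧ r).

F

¬p = ¬F = T
¬p ∧ r = T ∧ T = T
¬(¬p ∧ r) = ¬T = F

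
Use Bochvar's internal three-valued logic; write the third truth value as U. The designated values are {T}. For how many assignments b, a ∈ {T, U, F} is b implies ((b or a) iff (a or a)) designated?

Designated under: (b=T, a=T); (b=F, a=T); (b=F, a=F).

3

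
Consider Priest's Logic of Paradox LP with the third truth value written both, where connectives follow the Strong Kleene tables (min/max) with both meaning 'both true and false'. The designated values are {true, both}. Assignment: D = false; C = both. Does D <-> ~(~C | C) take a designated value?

Yes

~C = ~both = both
~C | C = both | both = both
~(~C | C) = ~both = both
D <-> ~(~C | C) = false <-> both = both
both ∈ {true, both}.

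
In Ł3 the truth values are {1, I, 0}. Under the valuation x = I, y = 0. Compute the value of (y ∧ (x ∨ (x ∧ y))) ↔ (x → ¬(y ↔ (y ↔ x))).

x ∧ y = I ∧ 0 = 0
x ∨ (x ∧ y) = I ∨ 0 = I
y ∧ (x ∨ (x ∧ y)) = 0 ∧ I = 0
y ↔ x = 0 ↔ I = I  [1 − |0−½|]
y ↔ (y ↔ x) = 0 ↔ I = I
¬(y ↔ (y ↔ x)) = ¬I = I
x → ¬(y ↔ (y ↔ x)) = I → I = 1
(y ∧ (x ∨ (x ∧ y))) ↔ (x → ¬(y ↔ (y ↔ x))) = 0 ↔ 1 = 0

0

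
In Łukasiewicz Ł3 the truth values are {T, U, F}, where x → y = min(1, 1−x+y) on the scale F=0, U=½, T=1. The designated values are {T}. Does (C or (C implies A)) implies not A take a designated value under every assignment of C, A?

No

Countermodel: C=T, A=T gives F, which is not designated.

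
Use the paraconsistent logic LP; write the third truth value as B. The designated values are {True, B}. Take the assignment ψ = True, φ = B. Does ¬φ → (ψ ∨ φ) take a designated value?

Yes

¬φ = ¬B = B
ψ ∨ φ = True ∨ B = True
¬φ → (ψ ∨ φ) = B → True = True  [¬B ∨ True]
True ∈ {True, B}.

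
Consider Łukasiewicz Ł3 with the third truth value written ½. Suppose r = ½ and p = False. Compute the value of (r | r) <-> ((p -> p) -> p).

½

r | r = ½ | ½ = ½
p -> p = False -> False = True
(p -> p) -> p = True -> False = False
(r | r) <-> ((p -> p) -> p) = ½ <-> False = ½  [1 − |½−0|]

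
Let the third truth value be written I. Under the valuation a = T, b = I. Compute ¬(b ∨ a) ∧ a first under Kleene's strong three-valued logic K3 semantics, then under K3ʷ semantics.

In Kleene's strong three-valued logic K3: b ∨ a = I ∨ T = T
¬(b ∨ a) = ¬T = F
¬(b ∨ a) ∧ a = F ∧ T = F
In K3ʷ: b ∨ a = I ∨ T = I
¬(b ∨ a) = ¬I = I
¬(b ∨ a) ∧ a = I ∧ T = I
They differ because Kleene's strong three-valued logic K3 and K3ʷ treat I differently under the binary connectives.

F; I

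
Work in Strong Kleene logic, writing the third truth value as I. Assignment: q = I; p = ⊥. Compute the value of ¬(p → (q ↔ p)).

⊥

q ↔ p = I ↔ ⊥ = I
p → (q ↔ p) = ⊥ → I = ⊤
¬(p → (q ↔ p)) = ¬⊤ = ⊥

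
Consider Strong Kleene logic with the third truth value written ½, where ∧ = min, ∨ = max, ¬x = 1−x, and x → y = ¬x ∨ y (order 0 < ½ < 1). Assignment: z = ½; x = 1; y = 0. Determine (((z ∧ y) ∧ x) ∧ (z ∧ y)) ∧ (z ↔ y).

0

z ∧ y = ½ ∧ 0 = 0
(z ∧ y) ∧ x = 0 ∧ 1 = 0
z ∧ y = ½ ∧ 0 = 0
((z ∧ y) ∧ x) ∧ (z ∧ y) = 0 ∧ 0 = 0
z ↔ y = ½ ↔ 0 = ½
(((z ∧ y) ∧ x) ∧ (z ∧ y)) ∧ (z ↔ y) = 0 ∧ ½ = 0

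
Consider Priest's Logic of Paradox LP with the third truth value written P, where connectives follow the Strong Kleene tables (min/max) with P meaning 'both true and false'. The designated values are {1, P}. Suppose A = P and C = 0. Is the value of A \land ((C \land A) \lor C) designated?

No

C \land A = 0 \land P = 0
(C \land A) \lor C = 0 \lor 0 = 0
A \land ((C \land A) \lor C) = P \land 0 = 0
0 ∉ {1, P}.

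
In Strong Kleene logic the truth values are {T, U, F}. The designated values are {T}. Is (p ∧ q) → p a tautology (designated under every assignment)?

Countermodel: p=U, q=T gives U, which is not designated.

No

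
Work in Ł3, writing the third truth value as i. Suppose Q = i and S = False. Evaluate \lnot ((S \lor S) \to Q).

False

S \lor S = False \lor False = False
(S \lor S) \to Q = False \to i = True  [min(1, 1−0+½)]
\lnot ((S \lor S) \to Q) = \lnot True = False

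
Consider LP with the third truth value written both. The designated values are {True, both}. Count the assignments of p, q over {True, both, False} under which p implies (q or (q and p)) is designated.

Of the 9 assignments, 8 give a value in {True, both}.

8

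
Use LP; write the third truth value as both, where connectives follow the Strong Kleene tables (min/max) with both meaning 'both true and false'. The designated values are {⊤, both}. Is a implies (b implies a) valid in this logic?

Every assignment of a, b over {⊤, both, ⊥} gives a value in {⊤, both}.
In particular, with a=both, b=both: a implies (b implies a) = both.

Yes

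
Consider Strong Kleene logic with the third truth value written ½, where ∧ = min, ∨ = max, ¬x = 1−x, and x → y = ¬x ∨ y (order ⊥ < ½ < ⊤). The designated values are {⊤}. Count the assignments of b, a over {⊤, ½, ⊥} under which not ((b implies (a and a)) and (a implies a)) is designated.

Designated under: (b=⊤, a=⊥).

1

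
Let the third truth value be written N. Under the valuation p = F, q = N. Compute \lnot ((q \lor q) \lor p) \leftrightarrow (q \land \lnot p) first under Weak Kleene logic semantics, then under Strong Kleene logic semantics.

N; N

In Weak Kleene logic: q \lor q = N \lor N = N
(q \lor q) \lor p = N \lor F = N
\lnot ((q \lor q) \lor p) = \lnot N = N
\lnot p = \lnot F = T
q \land \lnot p = N \land T = N
\lnot ((q \lor q) \lor p) \leftrightarrow (q \land \lnot p) = N \leftrightarrow N = N
In Strong Kleene logic: q \lor q = N \lor N = N
(q \lor q) \lor p = N \lor F = N
\lnot ((q \lor q) \lor p) = \lnot N = N
\lnot p = \lnot F = T
q \land \lnot p = N \land T = N
\lnot ((q \lor q) \lor p) \leftrightarrow (q \land \lnot p) = N \leftrightarrow N = N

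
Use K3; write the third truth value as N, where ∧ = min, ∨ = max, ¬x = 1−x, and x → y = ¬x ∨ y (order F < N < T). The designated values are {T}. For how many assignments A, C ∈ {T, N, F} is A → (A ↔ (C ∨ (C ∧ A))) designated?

4

Designated under: (A=T, C=T); (A=F, C=T); (A=F, C=N); (A=F, C=F).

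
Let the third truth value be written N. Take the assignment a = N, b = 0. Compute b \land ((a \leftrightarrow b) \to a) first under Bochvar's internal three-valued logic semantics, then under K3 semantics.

In Bochvar's internal three-valued logic: a \leftrightarrow b = N \leftrightarrow 0 = N
(a \leftrightarrow b) \to a = N \to N = N  [any arg is the third value ⇒ result is the third value]
b \land ((a \leftrightarrow b) \to a) = 0 \land N = N
In K3: a \leftrightarrow b = N \leftrightarrow 0 = N
(a \leftrightarrow b) \to a = N \to N = N
b \land ((a \leftrightarrow b) \to a) = 0 \land N = 0
They differ because Bochvar's internal three-valued logic and K3 treat N differently under the binary connectives.

N; 0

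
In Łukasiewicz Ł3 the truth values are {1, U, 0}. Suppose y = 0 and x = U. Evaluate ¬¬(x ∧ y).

0

x ∧ y = U ∧ 0 = 0
¬(x ∧ y) = ¬0 = 1
¬¬(x ∧ y) = ¬1 = 0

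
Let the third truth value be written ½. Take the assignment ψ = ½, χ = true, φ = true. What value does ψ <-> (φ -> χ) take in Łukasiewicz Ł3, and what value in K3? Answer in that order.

½; ½

In Łukasiewicz Ł3: φ -> χ = true -> true = true
ψ <-> (φ -> χ) = ½ <-> true = ½  [1 − |½−1|]
In K3: φ -> χ = true -> true = true
ψ <-> (φ -> χ) = ½ <-> true = ½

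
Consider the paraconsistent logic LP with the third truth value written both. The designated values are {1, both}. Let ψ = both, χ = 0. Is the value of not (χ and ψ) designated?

Yes

χ and ψ = 0 and both = 0
not (χ and ψ) = not 0 = 1
1 ∈ {1, both}.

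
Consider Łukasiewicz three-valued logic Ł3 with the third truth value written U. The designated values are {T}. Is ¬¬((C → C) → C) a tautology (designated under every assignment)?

Countermodel: C=U gives U, which is not designated.

No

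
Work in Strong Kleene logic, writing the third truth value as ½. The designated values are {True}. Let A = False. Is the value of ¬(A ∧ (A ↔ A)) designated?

A ↔ A = False ↔ False = True
A ∧ (A ↔ A) = False ∧ True = False
¬(A ∧ (A ↔ A)) = ¬False = True
True ∈ {True}.

Yes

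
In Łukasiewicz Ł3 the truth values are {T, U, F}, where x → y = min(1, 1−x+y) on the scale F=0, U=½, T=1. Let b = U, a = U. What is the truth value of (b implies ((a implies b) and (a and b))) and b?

a implies b = U implies U = T  [min(1, 1−½+½)]
a and b = U and U = U
(a implies b) and (a and b) = T and U = U
b implies ((a implies b) and (a and b)) = U implies U = T
(b implies ((a implies b) and (a and b))) and b = T and U = U

U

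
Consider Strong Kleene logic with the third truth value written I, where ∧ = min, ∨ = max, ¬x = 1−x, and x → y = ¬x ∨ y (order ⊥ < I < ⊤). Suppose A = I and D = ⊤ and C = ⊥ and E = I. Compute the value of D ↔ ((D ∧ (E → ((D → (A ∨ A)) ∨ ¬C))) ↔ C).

A ∨ A = I ∨ I = I
D → (A ∨ A) = ⊤ → I = I  [¬⊤ ∨ I]
¬C = ¬⊥ = ⊤
(D → (A ∨ A)) ∨ ¬C = I ∨ ⊤ = ⊤
E → ((D → (A ∨ A)) ∨ ¬C) = I → ⊤ = ⊤
D ∧ (E → ((D → (A ∨ A)) ∨ ¬C)) = ⊤ ∧ ⊤ = ⊤
(D ∧ (E → ((D → (A ∨ A)) ∨ ¬C))) ↔ C = ⊤ ↔ ⊥ = ⊥
D ↔ ((D ∧ (E → ((D → (A ∨ A)) ∨ ¬C))) ↔ C) = ⊤ ↔ ⊥ = ⊥

⊥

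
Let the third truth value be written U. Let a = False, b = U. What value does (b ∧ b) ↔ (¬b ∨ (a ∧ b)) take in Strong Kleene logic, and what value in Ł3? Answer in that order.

U; True

In Strong Kleene logic: b ∧ b = U ∧ U = U
¬b = ¬U = U
a ∧ b = False ∧ U = False
¬b ∨ (a ∧ b) = U ∨ False = U
(b ∧ b) ↔ (¬b ∨ (a ∧ b)) = U ↔ U = U
In Ł3: b ∧ b = U ∧ U = U
¬b = ¬U = U
a ∧ b = False ∧ U = False
¬b ∨ (a ∧ b) = U ∨ False = U
(b ∧ b) ↔ (¬b ∨ (a ∧ b)) = U ↔ U = True  [1 − |½−½|]
They differ because Strong Kleene logic and Ł3 treat U differently under implication.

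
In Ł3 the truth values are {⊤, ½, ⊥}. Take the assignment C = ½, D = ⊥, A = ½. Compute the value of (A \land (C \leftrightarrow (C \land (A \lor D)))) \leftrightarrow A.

⊤

A \lor D = ½ \lor ⊥ = ½
C \land (A \lor D) = ½ \land ½ = ½
C \leftrightarrow (C \land (A \lor D)) = ½ \leftrightarrow ½ = ⊤
A \land (C \leftrightarrow (C \land (A \lor D))) = ½ \land ⊤ = ½
(A \land (C \leftrightarrow (C \land (A \lor D)))) \leftrightarrow A = ½ \leftrightarrow ½ = ⊤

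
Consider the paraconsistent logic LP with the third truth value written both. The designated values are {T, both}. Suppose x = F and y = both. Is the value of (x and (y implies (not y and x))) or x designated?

not y = not both = both
not y and x = both and F = F
y implies (not y and x) = both implies F = both  [not both or F]
x and (y implies (not y and x)) = F and both = F
(x and (y implies (not y and x))) or x = F or F = F
F ∉ {T, both}.

No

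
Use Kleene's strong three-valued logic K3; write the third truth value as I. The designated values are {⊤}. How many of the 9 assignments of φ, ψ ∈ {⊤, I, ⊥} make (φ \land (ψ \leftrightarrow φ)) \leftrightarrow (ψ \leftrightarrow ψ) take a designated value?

Designated under: (φ=⊤, ψ=⊤).

1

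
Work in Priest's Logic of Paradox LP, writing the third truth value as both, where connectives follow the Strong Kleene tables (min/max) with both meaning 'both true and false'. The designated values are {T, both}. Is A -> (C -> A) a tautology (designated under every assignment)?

Yes

Every assignment of A, C over {T, both, F} gives a value in {T, both}.
In particular, with A=both, C=both: A -> (C -> A) = both.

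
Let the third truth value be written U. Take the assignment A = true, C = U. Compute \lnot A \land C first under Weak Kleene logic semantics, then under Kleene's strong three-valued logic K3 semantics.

U; false

In Weak Kleene logic: \lnot A = \lnot true = false
\lnot A \land C = false \land U = U
In Kleene's strong three-valued logic K3: \lnot A = \lnot true = false
\lnot A \land C = false \land U = false
They differ because Weak Kleene logic and Kleene's strong three-valued logic K3 treat U differently under the binary connectives.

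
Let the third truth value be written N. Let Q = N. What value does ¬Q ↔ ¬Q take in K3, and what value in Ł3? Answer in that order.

In K3: ¬Q = ¬N = N
¬Q = ¬N = N
¬Q ↔ ¬Q = N ↔ N = N
In Ł3: ¬Q = ¬N = N
¬Q = ¬N = N
¬Q ↔ ¬Q = N ↔ N = True
They differ because K3 and Ł3 treat N differently under implication.

N; True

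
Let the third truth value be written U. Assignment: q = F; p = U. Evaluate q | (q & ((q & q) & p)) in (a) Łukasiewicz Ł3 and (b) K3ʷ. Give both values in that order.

F; U

In Łukasiewicz Ł3: q & q = F & F = F
(q & q) & p = F & U = F
q & ((q & q) & p) = F & F = F
q | (q & ((q & q) & p)) = F | F = F
In K3ʷ: q & q = F & F = F
(q & q) & p = F & U = U
q & ((q & q) & p) = F & U = U
q | (q & ((q & q) & p)) = F | U = U
They differ because Łukasiewicz Ł3 and K3ʷ treat U differently under the binary connectives.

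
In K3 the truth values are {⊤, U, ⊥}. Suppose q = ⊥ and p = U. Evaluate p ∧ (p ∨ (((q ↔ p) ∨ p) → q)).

U

q ↔ p = ⊥ ↔ U = U
(q ↔ p) ∨ p = U ∨ U = U
((q ↔ p) ∨ p) → q = U → ⊥ = U  [¬U ∨ ⊥]
p ∨ (((q ↔ p) ∨ p) → q) = U ∨ U = U
p ∧ (p ∨ (((q ↔ p) ∨ p) → q)) = U ∧ U = U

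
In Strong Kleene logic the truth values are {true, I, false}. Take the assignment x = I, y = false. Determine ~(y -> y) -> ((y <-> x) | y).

y -> y = false -> false = true
~(y -> y) = ~true = false
y <-> x = false <-> I = I
(y <-> x) | y = I | false = I
~(y -> y) -> ((y <-> x) | y) = false -> I = true  [~false | I]

true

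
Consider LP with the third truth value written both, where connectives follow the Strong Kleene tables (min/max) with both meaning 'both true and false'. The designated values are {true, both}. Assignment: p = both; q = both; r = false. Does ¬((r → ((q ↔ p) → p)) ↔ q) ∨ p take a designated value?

q ↔ p = both ↔ both = both
(q ↔ p) → p = both → both = both
r → ((q ↔ p) → p) = false → both = true
(r → ((q ↔ p) → p)) ↔ q = true ↔ both = both
¬((r → ((q ↔ p) → p)) ↔ q) = ¬both = both
¬((r → ((q ↔ p) → p)) ↔ q) ∨ p = both ∨ both = both
both ∈ {true, both}.

Yes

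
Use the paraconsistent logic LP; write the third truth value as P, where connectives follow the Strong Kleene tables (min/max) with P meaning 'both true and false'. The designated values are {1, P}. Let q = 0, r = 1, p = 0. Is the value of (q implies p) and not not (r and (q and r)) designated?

No

q implies p = 0 implies 0 = 1
q and r = 0 and 1 = 0
r and (q and r) = 1 and 0 = 0
not (r and (q and r)) = not 0 = 1
not not (r and (q and r)) = not 1 = 0
(q implies p) and not not (r and (q and r)) = 1 and 0 = 0
0 ∉ {1, P}.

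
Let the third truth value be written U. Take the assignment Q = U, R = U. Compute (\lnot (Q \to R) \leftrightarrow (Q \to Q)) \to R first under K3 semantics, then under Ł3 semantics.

U; true

In K3: Q \to R = U \to U = U  [\lnot U \lor U]
\lnot (Q \to R) = \lnot U = U
Q \to Q = U \to U = U
\lnot (Q \to R) \leftrightarrow (Q \to Q) = U \leftrightarrow U = U
(\lnot (Q \to R) \leftrightarrow (Q \to Q)) \to R = U \to U = U
In Ł3: Q \to R = U \to U = true  [min(1, 1−½+½)]
\lnot (Q \to R) = \lnot true = false
Q \to Q = U \to U = true
\lnot (Q \to R) \leftrightarrow (Q \to Q) = false \leftrightarrow true = false
(\lnot (Q \to R) \leftrightarrow (Q \to Q)) \to R = false \to U = true
They differ because K3 and Ł3 treat U differently under implication.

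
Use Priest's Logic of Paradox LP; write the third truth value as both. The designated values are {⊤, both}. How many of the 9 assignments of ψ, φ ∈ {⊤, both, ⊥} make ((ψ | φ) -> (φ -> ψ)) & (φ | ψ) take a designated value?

7

Of the 9 assignments, 7 give a value in {⊤, both}.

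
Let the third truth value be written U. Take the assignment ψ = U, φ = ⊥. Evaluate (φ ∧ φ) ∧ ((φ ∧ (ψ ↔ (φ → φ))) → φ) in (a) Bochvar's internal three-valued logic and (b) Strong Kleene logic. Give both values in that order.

In Bochvar's internal three-valued logic: φ ∧ φ = ⊥ ∧ ⊥ = ⊥
φ → φ = ⊥ → ⊥ = ⊤
ψ ↔ (φ → φ) = U ↔ ⊤ = U
φ ∧ (ψ ↔ (φ → φ)) = ⊥ ∧ U = U
(φ ∧ (ψ ↔ (φ → φ))) → φ = U → ⊥ = U
(φ ∧ φ) ∧ ((φ ∧ (ψ ↔ (φ → φ))) → φ) = ⊥ ∧ U = U
In Strong Kleene logic: φ ∧ φ = ⊥ ∧ ⊥ = ⊥
φ → φ = ⊥ → ⊥ = ⊤
ψ ↔ (φ → φ) = U ↔ ⊤ = U
φ ∧ (ψ ↔ (φ → φ)) = ⊥ ∧ U = ⊥
(φ ∧ (ψ ↔ (φ → φ))) → φ = ⊥ → ⊥ = ⊤
(φ ∧ φ) ∧ ((φ ∧ (ψ ↔ (φ → φ))) → φ) = ⊥ ∧ ⊤ = ⊥
They differ because Bochvar's internal three-valued logic and Strong Kleene logic treat U differently under the binary connectives.

U; ⊥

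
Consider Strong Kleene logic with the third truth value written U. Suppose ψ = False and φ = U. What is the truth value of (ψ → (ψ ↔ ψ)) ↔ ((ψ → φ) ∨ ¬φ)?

True

ψ ↔ ψ = False ↔ False = True
ψ → (ψ ↔ ψ) = False → True = True
ψ → φ = False → U = True
¬φ = ¬U = U
(ψ → φ) ∨ ¬φ = True ∨ U = True
(ψ → (ψ ↔ ψ)) ↔ ((ψ → φ) ∨ ¬φ) = True ↔ True = True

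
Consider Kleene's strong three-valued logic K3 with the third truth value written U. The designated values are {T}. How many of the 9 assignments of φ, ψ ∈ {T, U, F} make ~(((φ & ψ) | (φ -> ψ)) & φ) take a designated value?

4

Designated under: (φ=T, ψ=F); (φ=F, ψ=T); (φ=F, ψ=U); (φ=F, ψ=F).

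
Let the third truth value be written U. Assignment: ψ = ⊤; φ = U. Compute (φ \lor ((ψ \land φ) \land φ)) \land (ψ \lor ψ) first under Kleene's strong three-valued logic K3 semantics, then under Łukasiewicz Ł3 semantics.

In Kleene's strong three-valued logic K3: ψ \land φ = ⊤ \land U = U
(ψ \land φ) \land φ = U \land U = U
φ \lor ((ψ \land φ) \land φ) = U \lor U = U
ψ \lor ψ = ⊤ \lor ⊤ = ⊤
(φ \lor ((ψ \land φ) \land φ)) \land (ψ \lor ψ) = U \land ⊤ = U
In Łukasiewicz Ł3: ψ \land φ = ⊤ \land U = U
(ψ \land φ) \land φ = U \land U = U
φ \lor ((ψ \land φ) \land φ) = U \lor U = U
ψ \lor ψ = ⊤ \lor ⊤ = ⊤
(φ \lor ((ψ \land φ) \land φ)) \land (ψ \lor ψ) = U \land ⊤ = U

U; U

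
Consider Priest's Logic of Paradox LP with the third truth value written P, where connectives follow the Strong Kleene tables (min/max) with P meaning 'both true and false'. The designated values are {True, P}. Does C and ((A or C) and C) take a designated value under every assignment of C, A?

No

Countermodel: C=False, A=True gives False, which is not designated.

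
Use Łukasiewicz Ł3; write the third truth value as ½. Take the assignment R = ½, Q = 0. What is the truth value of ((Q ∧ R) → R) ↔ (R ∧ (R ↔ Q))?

½

Q ∧ R = 0 ∧ ½ = 0
(Q ∧ R) → R = 0 → ½ = 1  [min(1, 1−0+½)]
R ↔ Q = ½ ↔ 0 = ½
R ∧ (R ↔ Q) = ½ ∧ ½ = ½
((Q ∧ R) → R) ↔ (R ∧ (R ↔ Q)) = 1 ↔ ½ = ½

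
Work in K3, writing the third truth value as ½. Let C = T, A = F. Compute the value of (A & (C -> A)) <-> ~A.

F

C -> A = T -> F = F
A & (C -> A) = F & F = F
~A = ~F = T
(A & (C -> A)) <-> ~A = F <-> T = F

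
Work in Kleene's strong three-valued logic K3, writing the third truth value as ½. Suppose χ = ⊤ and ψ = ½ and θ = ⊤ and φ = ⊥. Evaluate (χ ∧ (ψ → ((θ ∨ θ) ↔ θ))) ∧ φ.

θ ∨ θ = ⊤ ∨ ⊤ = ⊤
(θ ∨ θ) ↔ θ = ⊤ ↔ ⊤ = ⊤
ψ → ((θ ∨ θ) ↔ θ) = ½ → ⊤ = ⊤  [¬½ ∨ ⊤]
χ ∧ (ψ → ((θ ∨ θ) ↔ θ)) = ⊤ ∧ ⊤ = ⊤
(χ ∧ (ψ → ((θ ∨ θ) ↔ θ))) ∧ φ = ⊤ ∧ ⊥ = ⊥

⊥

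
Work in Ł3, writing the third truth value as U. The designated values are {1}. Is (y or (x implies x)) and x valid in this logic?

Countermodel: y=1, x=U gives U, which is not designated.

No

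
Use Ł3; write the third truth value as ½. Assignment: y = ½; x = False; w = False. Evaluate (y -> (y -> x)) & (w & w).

False

y -> x = ½ -> False = ½  [min(1, 1−½+0)]
y -> (y -> x) = ½ -> ½ = True
w & w = False & False = False
(y -> (y -> x)) & (w & w) = True & False = False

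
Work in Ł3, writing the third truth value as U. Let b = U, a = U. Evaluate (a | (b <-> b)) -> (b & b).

b <-> b = U <-> U = True
a | (b <-> b) = U | True = True
b & b = U & U = U
(a | (b <-> b)) -> (b & b) = True -> U = U

U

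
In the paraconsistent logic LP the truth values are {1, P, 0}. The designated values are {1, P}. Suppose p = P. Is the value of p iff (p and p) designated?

p and p = P and P = P
p iff (p and p) = P iff P = P
P ∈ {1, P}.

Yes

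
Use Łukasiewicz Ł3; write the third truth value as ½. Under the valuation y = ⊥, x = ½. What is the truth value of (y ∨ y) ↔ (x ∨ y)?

y ∨ y = ⊥ ∨ ⊥ = ⊥
x ∨ y = ½ ∨ ⊥ = ½
(y ∨ y) ↔ (x ∨ y) = ⊥ ↔ ½ = ½  [1 − |0−½|]

½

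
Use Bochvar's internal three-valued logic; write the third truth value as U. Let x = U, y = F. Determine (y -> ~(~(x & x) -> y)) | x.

U

x & x = U & U = U
~(x & x) = ~U = U
~(x & x) -> y = U -> F = U  [any arg is the third value ⇒ result is the third value]
~(~(x & x) -> y) = ~U = U
y -> ~(~(x & x) -> y) = F -> U = U
(y -> ~(~(x & x) -> y)) | x = U | U = U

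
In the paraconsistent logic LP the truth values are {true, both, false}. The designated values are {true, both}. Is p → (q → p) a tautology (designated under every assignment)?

Yes

Every assignment of p, q over {true, both, false} gives a value in {true, both}.
In particular, with p=both, q=both: p → (q → p) = both.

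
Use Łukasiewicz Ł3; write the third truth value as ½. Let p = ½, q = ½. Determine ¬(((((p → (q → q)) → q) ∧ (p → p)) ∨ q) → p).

q → q = ½ → ½ = True  [min(1, 1−½+½)]
p → (q → q) = ½ → True = True
(p → (q → q)) → q = True → ½ = ½
p → p = ½ → ½ = True
((p → (q → q)) → q) ∧ (p → p) = ½ ∧ True = ½
(((p → (q → q)) → q) ∧ (p → p)) ∨ q = ½ ∨ ½ = ½
((((p → (q → q)) → q) ∧ (p → p)) ∨ q) → p = ½ → ½ = True
¬(((((p → (q → q)) → q) ∧ (p → p)) ∨ q) → p) = ¬True = False

False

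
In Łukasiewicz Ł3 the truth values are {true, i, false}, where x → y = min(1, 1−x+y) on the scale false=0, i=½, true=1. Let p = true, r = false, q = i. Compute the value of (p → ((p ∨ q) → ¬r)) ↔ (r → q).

p ∨ q = true ∨ i = true
¬r = ¬false = true
(p ∨ q) → ¬r = true → true = true
p → ((p ∨ q) → ¬r) = true → true = true
r → q = false → i = true
(p → ((p ∨ q) → ¬r)) ↔ (r → q) = true ↔ true = true

true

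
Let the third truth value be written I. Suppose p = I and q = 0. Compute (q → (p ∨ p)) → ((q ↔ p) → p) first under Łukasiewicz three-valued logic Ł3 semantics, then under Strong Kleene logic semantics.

1; I

In Łukasiewicz three-valued logic Ł3: p ∨ p = I ∨ I = I
q → (p ∨ p) = 0 → I = 1
q ↔ p = 0 ↔ I = I
(q ↔ p) → p = I → I = 1
(q → (p ∨ p)) → ((q ↔ p) → p) = 1 → 1 = 1
In Strong Kleene logic: p ∨ p = I ∨ I = I
q → (p ∨ p) = 0 → I = 1  [¬0 ∨ I]
q ↔ p = 0 ↔ I = I
(q ↔ p) → p = I → I = I
(q → (p ∨ p)) → ((q ↔ p) → p) = 1 → I = I
They differ because Łukasiewicz three-valued logic Ł3 and Strong Kleene logic treat I differently under implication.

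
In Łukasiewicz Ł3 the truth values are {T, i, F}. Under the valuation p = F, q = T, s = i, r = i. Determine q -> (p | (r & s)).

r & s = i & i = i
p | (r & s) = F | i = i
q -> (p | (r & s)) = T -> i = i  [min(1, 1−1+½)]

i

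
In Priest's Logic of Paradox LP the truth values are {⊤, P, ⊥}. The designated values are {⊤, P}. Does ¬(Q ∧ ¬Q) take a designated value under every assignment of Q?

Yes

Every assignment of Q over {⊤, P, ⊥} gives a value in {⊤, P}.
In particular, with Q=P: ¬(Q ∧ ¬Q) = P.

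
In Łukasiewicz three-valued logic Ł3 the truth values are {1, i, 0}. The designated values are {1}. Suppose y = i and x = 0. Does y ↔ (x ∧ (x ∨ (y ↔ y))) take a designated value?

No

y ↔ y = i ↔ i = 1  [1 − |½−½|]
x ∨ (y ↔ y) = 0 ∨ 1 = 1
x ∧ (x ∨ (y ↔ y)) = 0 ∧ 1 = 0
y ↔ (x ∧ (x ∨ (y ↔ y))) = i ↔ 0 = i
i ∉ {1}.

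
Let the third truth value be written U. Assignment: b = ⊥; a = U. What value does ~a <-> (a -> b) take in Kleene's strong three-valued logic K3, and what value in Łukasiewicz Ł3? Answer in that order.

In Kleene's strong three-valued logic K3: ~a = ~U = U
a -> b = U -> ⊥ = U  [~U | ⊥]
~a <-> (a -> b) = U <-> U = U
In Łukasiewicz Ł3: ~a = ~U = U
a -> b = U -> ⊥ = U
~a <-> (a -> b) = U <-> U = ⊤
They differ because Kleene's strong three-valued logic K3 and Łukasiewicz Ł3 treat U differently under implication.

U; ⊤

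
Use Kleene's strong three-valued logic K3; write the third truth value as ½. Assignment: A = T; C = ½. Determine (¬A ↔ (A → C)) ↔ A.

¬A = ¬T = F
A → C = T → ½ = ½
¬A ↔ (A → C) = F ↔ ½ = ½
(¬A ↔ (A → C)) ↔ A = ½ ↔ T = ½

½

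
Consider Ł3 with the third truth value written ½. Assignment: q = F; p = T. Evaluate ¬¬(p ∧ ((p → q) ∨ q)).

F

p → q = T → F = F
(p → q) ∨ q = F ∨ F = F
p ∧ ((p → q) ∨ q) = T ∧ F = F
¬(p ∧ ((p → q) ∨ q)) = ¬F = T
¬¬(p ∧ ((p → q) ∨ q)) = ¬T = F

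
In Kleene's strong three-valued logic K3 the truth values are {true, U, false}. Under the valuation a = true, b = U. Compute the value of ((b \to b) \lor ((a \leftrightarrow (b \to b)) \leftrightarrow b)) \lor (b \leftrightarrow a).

b \to b = U \to U = U  [\lnot U \lor U]
b \to b = U \to U = U
a \leftrightarrow (b \to b) = true \leftrightarrow U = U
(a \leftrightarrow (b \to b)) \leftrightarrow b = U \leftrightarrow U = U
(b \to b) \lor ((a \leftrightarrow (b \to b)) \leftrightarrow b) = U \lor U = U
b \leftrightarrow a = U \leftrightarrow true = U
((b \to b) \lor ((a \leftrightarrow (b \to b)) \leftrightarrow b)) \lor (b \leftrightarrow a) = U \lor U = U

U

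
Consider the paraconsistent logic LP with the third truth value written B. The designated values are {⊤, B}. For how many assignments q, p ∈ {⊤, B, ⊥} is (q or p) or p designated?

8

Of the 9 assignments, 8 give a value in {⊤, B}.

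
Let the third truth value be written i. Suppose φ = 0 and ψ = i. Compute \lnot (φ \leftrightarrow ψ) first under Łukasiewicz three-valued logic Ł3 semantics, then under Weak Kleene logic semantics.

i; i

In Łukasiewicz three-valued logic Ł3: φ \leftrightarrow ψ = 0 \leftrightarrow i = i
\lnot (φ \leftrightarrow ψ) = \lnot i = i
In Weak Kleene logic: φ \leftrightarrow ψ = 0 \leftrightarrow i = i
\lnot (φ \leftrightarrow ψ) = \lnot i = i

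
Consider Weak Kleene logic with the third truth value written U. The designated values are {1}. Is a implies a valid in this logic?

Countermodel: a=U gives U, which is not designated.

No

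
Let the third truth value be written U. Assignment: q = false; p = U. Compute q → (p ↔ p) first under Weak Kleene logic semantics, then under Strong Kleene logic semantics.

U; true

In Weak Kleene logic: p ↔ p = U ↔ U = U
q → (p ↔ p) = false → U = U  [any arg is the third value ⇒ result is the third value]
In Strong Kleene logic: p ↔ p = U ↔ U = U
q → (p ↔ p) = false → U = true
They differ because Weak Kleene logic and Strong Kleene logic treat U differently under the binary connectives.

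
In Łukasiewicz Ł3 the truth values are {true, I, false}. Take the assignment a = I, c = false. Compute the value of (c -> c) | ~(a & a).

c -> c = false -> false = true
a & a = I & I = I
~(a & a) = ~I = I
(c -> c) | ~(a & a) = true | I = true

true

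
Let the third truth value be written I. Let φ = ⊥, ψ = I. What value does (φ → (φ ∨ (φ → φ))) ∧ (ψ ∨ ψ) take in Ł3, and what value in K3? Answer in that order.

I; I

In Ł3: φ → φ = ⊥ → ⊥ = ⊤
φ ∨ (φ → φ) = ⊥ ∨ ⊤ = ⊤
φ → (φ ∨ (φ → φ)) = ⊥ → ⊤ = ⊤
ψ ∨ ψ = I ∨ I = I
(φ → (φ ∨ (φ → φ))) ∧ (ψ ∨ ψ) = ⊤ ∧ I = I
In K3: φ → φ = ⊥ → ⊥ = ⊤
φ ∨ (φ → φ) = ⊥ ∨ ⊤ = ⊤
φ → (φ ∨ (φ → φ)) = ⊥ → ⊤ = ⊤
ψ ∨ ψ = I ∨ I = I
(φ → (φ ∨ (φ → φ))) ∧ (ψ ∨ ψ) = ⊤ ∧ I = I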